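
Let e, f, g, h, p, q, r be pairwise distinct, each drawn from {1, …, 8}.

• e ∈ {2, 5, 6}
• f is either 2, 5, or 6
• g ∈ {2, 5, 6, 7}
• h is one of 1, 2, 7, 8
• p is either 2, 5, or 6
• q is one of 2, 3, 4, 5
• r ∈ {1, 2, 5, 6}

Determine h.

8

e, f, p between them cover only {2, 5, 6} — a naked triple. Remove those values from g, h, q, r.
g's domain is down to {7}, so g = 7. Eliminate 7 elsewhere: h.
r must be 1 (only option left). Eliminate 1 elsewhere: h.
So h = 8.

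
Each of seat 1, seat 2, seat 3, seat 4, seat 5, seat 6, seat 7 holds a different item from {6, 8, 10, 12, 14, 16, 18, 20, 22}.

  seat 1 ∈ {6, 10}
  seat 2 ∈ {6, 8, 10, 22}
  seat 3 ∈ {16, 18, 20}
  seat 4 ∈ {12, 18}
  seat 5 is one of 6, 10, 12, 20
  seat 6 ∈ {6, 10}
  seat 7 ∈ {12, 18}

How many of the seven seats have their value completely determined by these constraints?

The 2 variables seat 1 and seat 6 are confined to {6, 10}, which locks those values in; drop them from seat 2, seat 5.
The 2 variables seat 4 and seat 7 are confined to {12, 18}, which locks those values in; drop them from seat 3, seat 5.
seat 5 must be 20 (only option left). Eliminate 20 elsewhere: seat 3.
That leaves seat 3 = 16.
Determined: seat 3=16, seat 5=20. The other seats each still have more than one consistent value. That makes 2.

2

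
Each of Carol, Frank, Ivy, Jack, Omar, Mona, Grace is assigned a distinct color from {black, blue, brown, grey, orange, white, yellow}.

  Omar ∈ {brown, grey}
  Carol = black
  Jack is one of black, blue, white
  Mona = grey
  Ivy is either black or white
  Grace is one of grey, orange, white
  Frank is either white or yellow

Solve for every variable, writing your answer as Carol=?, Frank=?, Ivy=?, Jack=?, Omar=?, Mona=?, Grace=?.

Carol=black, Frank=yellow, Ivy=white, Jack=blue, Omar=brown, Mona=grey, Grace=orange

Carol's domain is down to {black}, so Carol = black. Remove black from Ivy, Jack.
Ivy has just one choice, so Ivy = white. Eliminate white elsewhere: Frank, Jack, Grace.
Jack has just one choice, so Jack = blue.
Mona's domain is down to {grey}, so Mona = grey. Strike grey from Omar, Grace.
That leaves Grace = orange.
Frank must be yellow (only option left).
Omar must be brown (only option left).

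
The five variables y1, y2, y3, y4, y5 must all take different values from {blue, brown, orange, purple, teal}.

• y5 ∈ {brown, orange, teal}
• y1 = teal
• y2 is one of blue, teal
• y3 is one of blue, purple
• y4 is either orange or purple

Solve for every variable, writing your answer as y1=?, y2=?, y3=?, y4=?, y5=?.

y1=teal, y2=blue, y3=purple, y4=orange, y5=brown

y1's domain is down to {teal}, so y1 = teal. Strike teal from y2, y5.
y2's domain is down to {blue}, so y2 = blue. Strike blue from y3.
y3's domain is down to {purple}, so y3 = purple. Eliminate purple elsewhere: y4.
y4 has just one choice, so y4 = orange. Strike orange from y5.
That leaves y5 = brown.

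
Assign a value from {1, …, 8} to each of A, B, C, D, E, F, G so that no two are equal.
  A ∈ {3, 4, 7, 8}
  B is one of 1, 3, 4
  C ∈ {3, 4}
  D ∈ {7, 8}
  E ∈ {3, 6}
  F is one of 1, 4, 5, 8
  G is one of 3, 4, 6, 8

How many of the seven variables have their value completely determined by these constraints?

The 7 variables together cover exactly {1, 3, 4, 5, 6, 7, 8} — 7 values for 7 variables — and 5 appears only in F's list, so F = 5.
The 6 still-open variables together cover exactly {1, 3, 4, 6, 7, 8} — 6 values for 6 variables — and 1 appears only in B's list, so B = 1.
Determined: B=1, F=5. The other variables each still have more than one consistent value. That makes 2.

2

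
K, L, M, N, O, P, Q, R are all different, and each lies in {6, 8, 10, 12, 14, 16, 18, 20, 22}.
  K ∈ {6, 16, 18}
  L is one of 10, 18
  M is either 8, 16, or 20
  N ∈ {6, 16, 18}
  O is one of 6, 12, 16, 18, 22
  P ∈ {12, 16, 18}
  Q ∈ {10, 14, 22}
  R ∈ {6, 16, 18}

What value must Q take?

14

K, N, R share exactly the 3 values {6, 16, 18}; by pigeonhole those values go to them, so strike 6, 16, 18 from L, M, O, P.
L's domain is down to {10}, so L = 10. Eliminate 10 elsewhere: Q.
That leaves P = 12. Remove 12 from O.
O's domain is down to {22}, so O = 22. Eliminate 22 elsewhere: Q.
So Q = 14.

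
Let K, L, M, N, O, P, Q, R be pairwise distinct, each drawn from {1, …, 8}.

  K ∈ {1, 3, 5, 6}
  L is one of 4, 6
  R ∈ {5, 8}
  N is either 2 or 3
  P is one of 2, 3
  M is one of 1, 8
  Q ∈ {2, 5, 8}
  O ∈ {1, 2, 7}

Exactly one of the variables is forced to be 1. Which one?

M

The 8 variables together cover exactly {1, 2, 3, 4, 5, 6, 7, 8} — 8 values for 8 variables — and 4 appears only in L's list, so L = 4.
Among the 7 still-open variables, 6 fits only K (and all 7 values in {1, 2, 3, 5, 6, 7, 8} must be used), so K = 6.
The 6 still-open variables draw from only 6 values {1, 2, 3, 5, 7, 8}, so each is used; only O can be 7, hence O = 7.
Among the 5 still-open variables, 1 fits only M (and all 5 values in {1, 2, 3, 5, 8} must be used), so M = 1.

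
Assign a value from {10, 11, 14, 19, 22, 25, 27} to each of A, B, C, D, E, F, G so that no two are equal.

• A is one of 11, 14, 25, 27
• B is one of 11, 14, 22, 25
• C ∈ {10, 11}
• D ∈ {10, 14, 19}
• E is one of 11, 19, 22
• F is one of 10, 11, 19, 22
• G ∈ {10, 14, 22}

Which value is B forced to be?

25

The 7 variables together cover exactly {10, 11, 14, 19, 22, 25, 27} — 7 values for 7 variables — and 27 appears only in A's list, so A = 27.
The 6 still-open variables together cover exactly {10, 11, 14, 19, 22, 25} — 6 values for 6 variables — and 25 appears only in B's list, so B = 25.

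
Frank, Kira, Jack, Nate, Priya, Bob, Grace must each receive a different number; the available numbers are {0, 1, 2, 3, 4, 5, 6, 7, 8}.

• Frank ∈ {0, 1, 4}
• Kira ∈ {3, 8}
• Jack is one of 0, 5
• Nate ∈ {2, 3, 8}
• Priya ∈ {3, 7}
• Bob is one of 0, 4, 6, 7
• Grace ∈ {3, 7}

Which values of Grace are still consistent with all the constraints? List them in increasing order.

3, 7

Priya and Grace share exactly the 2 values {3, 7}; by pigeonhole those values go to them, so strike 3, 7 from Kira, Nate, Bob.
That leaves Kira = 8. Eliminate 8 elsewhere: Nate.
Nate has just one choice, so Nate = 2.
No further eliminations apply; Grace can still be any of 3, 7.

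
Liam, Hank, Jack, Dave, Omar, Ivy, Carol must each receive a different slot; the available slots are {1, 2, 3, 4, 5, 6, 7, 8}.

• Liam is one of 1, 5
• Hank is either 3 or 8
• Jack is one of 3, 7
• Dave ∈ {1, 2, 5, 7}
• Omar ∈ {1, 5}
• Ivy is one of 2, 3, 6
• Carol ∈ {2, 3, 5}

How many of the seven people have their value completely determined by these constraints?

The 7 variables together cover exactly {1, 2, 3, 5, 6, 7, 8} — 7 values for 7 variables — and 6 appears only in Ivy's list, so Ivy = 6.
The 6 still-open variables together cover exactly {1, 2, 3, 5, 7, 8} — 6 values for 6 variables — and 8 appears only in Hank's list, so Hank = 8.
Liam and Omar between them cover only {1, 5} — a naked pair. Remove those values from Dave, Carol.
Determined: Hank=8, Ivy=6. The other people each still have more than one consistent value. That makes 2.

2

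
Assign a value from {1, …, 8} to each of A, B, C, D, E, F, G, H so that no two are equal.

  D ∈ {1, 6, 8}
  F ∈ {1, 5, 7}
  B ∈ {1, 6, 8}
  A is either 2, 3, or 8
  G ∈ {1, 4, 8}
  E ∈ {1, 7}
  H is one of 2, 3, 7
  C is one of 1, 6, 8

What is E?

Among the 8 variables, 4 fits only G (and all 8 values in {1, 2, 3, 4, 5, 6, 7, 8} must be used), so G = 4.
The 7 still-open variables together cover exactly {1, 2, 3, 5, 6, 7, 8} — 7 values for 7 variables — and 5 appears only in F's list, so F = 5.
The 3 variables B, C, D are confined to {1, 6, 8}, which locks those values in; drop them from A, E.
So E = 7.

7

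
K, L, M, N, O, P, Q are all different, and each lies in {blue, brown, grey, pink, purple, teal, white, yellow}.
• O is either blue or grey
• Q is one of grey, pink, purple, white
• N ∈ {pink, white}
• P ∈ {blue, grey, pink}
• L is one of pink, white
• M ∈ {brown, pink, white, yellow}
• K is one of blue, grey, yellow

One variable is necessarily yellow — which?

The 7 variables together cover exactly {blue, brown, grey, pink, purple, white, yellow} — 7 values for 7 variables — and brown appears only in M's list, so M = brown.
The 6 still-open variables draw from only 6 values {blue, grey, pink, purple, white, yellow}, so each is used; only Q can be purple, hence Q = purple.
The 5 still-open variables together cover exactly {blue, grey, pink, white, yellow} — 5 values for 5 variables — and yellow appears only in K's list, so K = yellow.

K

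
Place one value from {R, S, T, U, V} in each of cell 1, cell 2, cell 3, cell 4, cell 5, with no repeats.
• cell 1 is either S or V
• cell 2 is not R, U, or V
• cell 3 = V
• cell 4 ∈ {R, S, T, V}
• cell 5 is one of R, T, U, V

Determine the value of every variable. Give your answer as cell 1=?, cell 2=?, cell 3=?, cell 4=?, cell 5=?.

cell 1=S, cell 2=T, cell 3=V, cell 4=R, cell 5=U

cell 3's domain is down to {V}, so cell 3 = V. Remove V from cell 1, cell 4, cell 5.
cell 1's domain is down to {S}, so cell 1 = S. Remove S from cell 2, cell 4.
cell 2 has just one choice, so cell 2 = T. Strike T from cell 4, cell 5.
cell 4 must be R (only option left). Remove R from cell 5.
cell 5 has just one choice, so cell 5 = U.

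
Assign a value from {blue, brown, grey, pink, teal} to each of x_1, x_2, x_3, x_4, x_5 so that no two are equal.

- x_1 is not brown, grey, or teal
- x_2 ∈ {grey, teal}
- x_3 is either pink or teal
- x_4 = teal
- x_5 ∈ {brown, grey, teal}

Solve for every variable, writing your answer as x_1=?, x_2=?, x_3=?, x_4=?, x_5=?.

x_4 has just one choice, so x_4 = teal. Strike teal from x_2, x_3, x_5.
x_2 must be grey (only option left). Remove grey from x_5.
x_3 must be pink (only option left). Eliminate pink elsewhere: x_1.
x_5 has just one choice, so x_5 = brown.
That leaves x_1 = blue.

x_1=blue, x_2=grey, x_3=pink, x_4=teal, x_5=brown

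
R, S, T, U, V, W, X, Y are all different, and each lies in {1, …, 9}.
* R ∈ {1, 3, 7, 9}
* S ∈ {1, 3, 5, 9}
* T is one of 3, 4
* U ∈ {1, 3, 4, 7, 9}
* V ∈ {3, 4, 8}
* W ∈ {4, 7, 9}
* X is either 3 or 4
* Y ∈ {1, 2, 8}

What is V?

8

Among the 8 variables, 2 fits only Y (and all 8 values in {1, 2, 3, 4, 5, 7, 8, 9} must be used), so Y = 2.
The 7 still-open variables together cover exactly {1, 3, 4, 5, 7, 8, 9} — 7 values for 7 variables — and 5 appears only in S's list, so S = 5.
The 6 still-open variables together cover exactly {1, 3, 4, 7, 8, 9} — 6 values for 6 variables — and 8 appears only in V's list, so V = 8.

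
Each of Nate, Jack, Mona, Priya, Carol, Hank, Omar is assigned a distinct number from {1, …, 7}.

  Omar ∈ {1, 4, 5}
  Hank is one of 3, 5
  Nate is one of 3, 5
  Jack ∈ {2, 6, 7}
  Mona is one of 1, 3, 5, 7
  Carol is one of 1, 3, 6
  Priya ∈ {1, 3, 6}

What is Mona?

The 7 variables together cover exactly {1, 2, 3, 4, 5, 6, 7} — 7 values for 7 variables — and 2 appears only in Jack's list, so Jack = 2.
Among the 6 still-open variables, 4 fits only Omar (and all 6 values in {1, 3, 4, 5, 6, 7} must be used), so Omar = 4.
The 5 still-open variables draw from only 5 values {1, 3, 5, 6, 7}, so each is used; only Mona can be 7, hence Mona = 7.

7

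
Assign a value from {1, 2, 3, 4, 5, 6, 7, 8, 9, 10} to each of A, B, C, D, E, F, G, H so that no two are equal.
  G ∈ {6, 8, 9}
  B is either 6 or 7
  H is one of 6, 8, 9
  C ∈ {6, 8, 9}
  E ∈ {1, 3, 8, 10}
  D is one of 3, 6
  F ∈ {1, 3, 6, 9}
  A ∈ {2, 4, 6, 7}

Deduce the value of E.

10

C, G, H between them cover only {6, 8, 9} — a naked triple. Remove those values from A, B, D, E, F.
B's domain is down to {7}, so B = 7. So A can't be 7.
That leaves D = 3. Eliminate 3 elsewhere: E, F.
F has just one choice, so F = 1. Eliminate 1 elsewhere: E.
So E = 10.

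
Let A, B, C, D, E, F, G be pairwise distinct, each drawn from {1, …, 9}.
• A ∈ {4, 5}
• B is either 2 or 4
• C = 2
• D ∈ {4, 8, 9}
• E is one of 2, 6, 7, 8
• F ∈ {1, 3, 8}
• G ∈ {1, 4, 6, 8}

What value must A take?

5

C has just one choice, so C = 2. So B, E can't be 2.
B's domain is down to {4}, so B = 4. So A, D, G can't be 4.
So A = 5.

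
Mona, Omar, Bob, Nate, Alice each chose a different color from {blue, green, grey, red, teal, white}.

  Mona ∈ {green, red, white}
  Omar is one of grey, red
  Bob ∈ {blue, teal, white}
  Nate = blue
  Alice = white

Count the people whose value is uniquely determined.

Nate's domain is down to {blue}, so Nate = blue. So Bob can't be blue.
Alice has just one choice, so Alice = white. So Mona, Bob can't be white.
Bob must be teal (only option left).
Determined: Bob=teal, Nate=blue, Alice=white. The other people each still have more than one consistent value. That makes 3.

3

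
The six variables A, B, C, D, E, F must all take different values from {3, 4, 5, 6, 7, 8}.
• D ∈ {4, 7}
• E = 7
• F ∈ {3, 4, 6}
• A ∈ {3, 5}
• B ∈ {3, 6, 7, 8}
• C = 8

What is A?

C's domain is down to {8}, so C = 8. Remove 8 from B.
E has just one choice, so E = 7. Eliminate 7 elsewhere: B, D.
That leaves D = 4. Strike 4 from F.
The 3 still-open variables draw from only 3 values {3, 5, 6}, so each is used; only A can be 5, hence A = 5.

5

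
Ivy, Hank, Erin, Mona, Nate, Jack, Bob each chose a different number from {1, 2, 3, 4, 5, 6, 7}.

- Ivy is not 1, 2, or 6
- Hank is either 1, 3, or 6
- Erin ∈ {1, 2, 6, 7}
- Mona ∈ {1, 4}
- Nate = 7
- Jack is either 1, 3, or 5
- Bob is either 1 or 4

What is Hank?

Nate has just one choice, so Nate = 7. Remove 7 from Ivy, Erin.
The 6 still-open variables together cover exactly {1, 2, 3, 4, 5, 6} — 6 values for 6 variables — and 2 appears only in Erin's list, so Erin = 2.
The 5 still-open variables together cover exactly {1, 3, 4, 5, 6} — 5 values for 5 variables — and 6 appears only in Hank's list, so Hank = 6.

6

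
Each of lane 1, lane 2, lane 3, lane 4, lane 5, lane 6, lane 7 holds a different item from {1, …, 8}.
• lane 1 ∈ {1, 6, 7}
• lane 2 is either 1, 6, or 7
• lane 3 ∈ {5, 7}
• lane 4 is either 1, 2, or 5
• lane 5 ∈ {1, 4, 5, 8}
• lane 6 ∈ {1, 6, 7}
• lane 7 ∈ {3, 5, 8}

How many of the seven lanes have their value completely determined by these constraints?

2

lane 1, lane 2, lane 6 share exactly the 3 values {1, 6, 7}; by pigeonhole those values go to them, so strike 1, 6, 7 from lane 3, lane 4, lane 5.
lane 3 must be 5 (only option left). Eliminate 5 elsewhere: lane 4, lane 5, lane 7.
lane 4 must be 2 (only option left).
Determined: lane 3=5, lane 4=2. The other lanes each still have more than one consistent value. That makes 2.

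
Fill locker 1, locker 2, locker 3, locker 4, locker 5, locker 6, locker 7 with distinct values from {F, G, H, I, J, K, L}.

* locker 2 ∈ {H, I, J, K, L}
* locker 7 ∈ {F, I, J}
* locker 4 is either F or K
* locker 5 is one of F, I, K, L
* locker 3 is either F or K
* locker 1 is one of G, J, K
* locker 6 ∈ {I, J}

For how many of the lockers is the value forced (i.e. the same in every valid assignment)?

3

The 7 variables together cover exactly {F, G, H, I, J, K, L} — 7 values for 7 variables — and G appears only in locker 1's list, so locker 1 = G.
Among the 6 still-open variables, H fits only locker 2 (and all 6 values in {F, H, I, J, K, L} must be used), so locker 2 = H.
Among the 5 still-open variables, L fits only locker 5 (and all 5 values in {F, I, J, K, L} must be used), so locker 5 = L.
locker 3 and locker 4 between them cover only {F, K} — a naked pair. Remove those values from locker 7.
Determined: locker 1=G, locker 2=H, locker 5=L. The other lockers each still have more than one consistent value. That makes 3.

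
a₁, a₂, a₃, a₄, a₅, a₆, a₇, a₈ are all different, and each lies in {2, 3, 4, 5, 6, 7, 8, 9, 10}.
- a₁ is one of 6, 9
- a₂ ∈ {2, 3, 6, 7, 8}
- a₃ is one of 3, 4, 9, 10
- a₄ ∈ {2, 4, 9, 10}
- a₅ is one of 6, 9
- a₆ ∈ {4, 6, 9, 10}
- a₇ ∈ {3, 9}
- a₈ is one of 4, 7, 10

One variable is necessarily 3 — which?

Among the 8 variables, 8 fits only a₂ (and all 8 values in {2, 3, 4, 6, 7, 8, 9, 10} must be used), so a₂ = 8.
The 7 still-open variables together cover exactly {2, 3, 4, 6, 7, 9, 10} — 7 values for 7 variables — and 2 appears only in a₄'s list, so a₄ = 2.
Among the 6 still-open variables, 7 fits only a₈ (and all 6 values in {3, 4, 6, 7, 9, 10} must be used), so a₈ = 7.
a₁ and a₅ between them cover only {6, 9} — a naked pair. Remove those values from a₃, a₆, a₇.
So 3 goes to a₇.

a₇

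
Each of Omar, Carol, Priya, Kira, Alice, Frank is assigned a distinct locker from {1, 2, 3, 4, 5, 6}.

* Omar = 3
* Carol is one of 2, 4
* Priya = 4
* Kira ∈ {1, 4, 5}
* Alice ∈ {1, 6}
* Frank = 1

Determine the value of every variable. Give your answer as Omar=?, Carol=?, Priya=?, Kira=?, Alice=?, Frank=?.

Omar has just one choice, so Omar = 3.
Priya must be 4 (only option left). So Carol, Kira can't be 4.
Frank's domain is down to {1}, so Frank = 1. So Kira, Alice can't be 1.
Carol must be 2 (only option left).
That leaves Kira = 5.
Alice must be 6 (only option left).

Omar=3, Carol=2, Priya=4, Kira=5, Alice=6, Frank=1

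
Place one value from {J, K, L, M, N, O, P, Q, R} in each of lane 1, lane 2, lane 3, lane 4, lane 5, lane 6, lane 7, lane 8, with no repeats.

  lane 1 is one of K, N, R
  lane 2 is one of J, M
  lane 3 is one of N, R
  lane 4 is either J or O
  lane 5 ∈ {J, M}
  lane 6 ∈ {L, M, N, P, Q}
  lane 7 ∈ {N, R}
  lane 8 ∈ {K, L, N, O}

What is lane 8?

lane 2 and lane 5 share exactly the 2 values {J, M}; by pigeonhole those values go to them, so strike J, M from lane 4, lane 6.
That leaves lane 4 = O. So lane 8 can't be O.
lane 3 and lane 7 share exactly the 2 values {N, R}; by pigeonhole those values go to them, so strike N, R from lane 1, lane 6, lane 8.
lane 1 must be K (only option left). So lane 8 can't be K.
So lane 8 = L.

L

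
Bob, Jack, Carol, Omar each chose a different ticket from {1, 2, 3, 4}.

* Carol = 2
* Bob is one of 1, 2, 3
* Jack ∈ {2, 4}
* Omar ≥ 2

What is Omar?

Carol must be 2 (only option left). Strike 2 from Bob, Jack, Omar.
Jack has just one choice, so Jack = 4. So Omar can't be 4.
So Omar = 3.

3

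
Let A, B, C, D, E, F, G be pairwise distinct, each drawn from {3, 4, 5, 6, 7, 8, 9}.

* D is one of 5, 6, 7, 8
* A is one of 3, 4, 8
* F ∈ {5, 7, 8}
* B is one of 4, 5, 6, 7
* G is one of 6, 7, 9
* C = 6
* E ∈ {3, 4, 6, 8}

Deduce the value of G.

9

C must be 6 (only option left). Strike 6 from B, D, E, G.
The 6 still-open variables together cover exactly {3, 4, 5, 7, 8, 9} — 6 values for 6 variables — and 9 appears only in G's list, so G = 9.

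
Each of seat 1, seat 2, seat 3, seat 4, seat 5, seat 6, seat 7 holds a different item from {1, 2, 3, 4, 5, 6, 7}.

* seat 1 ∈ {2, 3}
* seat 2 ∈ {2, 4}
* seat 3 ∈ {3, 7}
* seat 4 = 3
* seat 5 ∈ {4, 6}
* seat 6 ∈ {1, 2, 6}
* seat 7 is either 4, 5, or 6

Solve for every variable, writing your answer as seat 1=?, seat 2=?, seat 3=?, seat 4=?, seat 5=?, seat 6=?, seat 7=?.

seat 1=2, seat 2=4, seat 3=7, seat 4=3, seat 5=6, seat 6=1, seat 7=5

seat 4 has just one choice, so seat 4 = 3. So seat 1, seat 3 can't be 3.
seat 1 must be 2 (only option left). Strike 2 from seat 2, seat 6.
seat 2's domain is down to {4}, so seat 2 = 4. Strike 4 from seat 5, seat 7.
seat 3's domain is down to {7}, so seat 3 = 7.
That leaves seat 5 = 6. Eliminate 6 elsewhere: seat 6, seat 7.
seat 6's domain is down to {1}, so seat 6 = 1.
seat 7 has just one choice, so seat 7 = 5.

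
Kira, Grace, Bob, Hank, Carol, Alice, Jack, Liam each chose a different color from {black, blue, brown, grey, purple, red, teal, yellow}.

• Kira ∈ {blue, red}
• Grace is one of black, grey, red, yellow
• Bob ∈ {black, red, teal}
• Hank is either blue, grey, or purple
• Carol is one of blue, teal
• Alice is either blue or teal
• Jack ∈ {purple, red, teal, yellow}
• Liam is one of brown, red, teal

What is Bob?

The 8 variables together cover exactly {black, blue, brown, grey, purple, red, teal, yellow} — 8 values for 8 variables — and brown appears only in Liam's list, so Liam = brown.
Carol and Alice share exactly the 2 values {blue, teal}; by pigeonhole those values go to them, so strike blue, teal from Kira, Bob, Hank, Jack.
Kira's domain is down to {red}, so Kira = red. Strike red from Grace, Bob, Jack.
So Bob = black.

black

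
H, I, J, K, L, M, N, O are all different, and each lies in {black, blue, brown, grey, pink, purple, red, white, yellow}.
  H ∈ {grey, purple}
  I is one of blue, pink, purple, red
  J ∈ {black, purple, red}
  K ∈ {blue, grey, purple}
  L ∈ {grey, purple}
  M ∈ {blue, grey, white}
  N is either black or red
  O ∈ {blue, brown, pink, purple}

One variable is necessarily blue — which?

K

Among the 8 variables, brown fits only O (and all 8 values in {black, blue, brown, grey, pink, purple, red, white} must be used), so O = brown.
The 7 still-open variables together cover exactly {black, blue, grey, pink, purple, red, white} — 7 values for 7 variables — and pink appears only in I's list, so I = pink.
The 6 still-open variables together cover exactly {black, blue, grey, purple, red, white} — 6 values for 6 variables — and white appears only in M's list, so M = white.
The 5 still-open variables together cover exactly {black, blue, grey, purple, red} — 5 values for 5 variables — and blue appears only in K's list, so K = blue.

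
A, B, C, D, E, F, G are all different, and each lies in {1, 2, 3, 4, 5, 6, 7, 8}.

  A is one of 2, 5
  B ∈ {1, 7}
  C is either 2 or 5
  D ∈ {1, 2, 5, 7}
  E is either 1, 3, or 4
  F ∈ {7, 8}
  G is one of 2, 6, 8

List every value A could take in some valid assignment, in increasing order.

A and C between them cover only {2, 5} — a naked pair. Remove those values from D, G.
B and D share exactly the 2 values {1, 7}; by pigeonhole those values go to them, so strike 1, 7 from E, F.
F's domain is down to {8}, so F = 8. So G can't be 8.
That leaves G = 6.
No further eliminations apply; A can still be any of 2, 5.

2, 5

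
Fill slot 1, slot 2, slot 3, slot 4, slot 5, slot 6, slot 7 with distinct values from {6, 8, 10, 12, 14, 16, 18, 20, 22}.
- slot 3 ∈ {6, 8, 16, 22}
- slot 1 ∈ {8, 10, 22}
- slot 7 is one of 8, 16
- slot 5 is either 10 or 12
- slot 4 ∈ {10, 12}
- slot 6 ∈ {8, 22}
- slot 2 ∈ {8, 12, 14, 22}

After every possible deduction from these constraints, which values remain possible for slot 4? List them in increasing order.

The 7 variables draw from only 7 values {6, 8, 10, 12, 14, 16, 22}, so each is used; only slot 3 can be 6, hence slot 3 = 6.
The 6 still-open variables draw from only 6 values {8, 10, 12, 14, 16, 22}, so each is used; only slot 2 can be 14, hence slot 2 = 14.
The 5 still-open variables draw from only 5 values {8, 10, 12, 16, 22}, so each is used; only slot 7 can be 16, hence slot 7 = 16.
The 2 variables slot 4 and slot 5 are confined to {10, 12}, which locks those values in; drop them from slot 1.
No further eliminations apply; slot 4 can still be any of 10, 12.

10, 12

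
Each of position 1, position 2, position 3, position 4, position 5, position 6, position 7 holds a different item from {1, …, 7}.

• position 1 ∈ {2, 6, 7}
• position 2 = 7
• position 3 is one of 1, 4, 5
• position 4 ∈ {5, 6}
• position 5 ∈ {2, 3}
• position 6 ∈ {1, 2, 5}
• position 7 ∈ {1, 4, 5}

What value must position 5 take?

position 2 has just one choice, so position 2 = 7. Eliminate 7 elsewhere: position 1.
Among the 6 still-open variables, 3 fits only position 5 (and all 6 values in {1, 2, 3, 4, 5, 6} must be used), so position 5 = 3.

3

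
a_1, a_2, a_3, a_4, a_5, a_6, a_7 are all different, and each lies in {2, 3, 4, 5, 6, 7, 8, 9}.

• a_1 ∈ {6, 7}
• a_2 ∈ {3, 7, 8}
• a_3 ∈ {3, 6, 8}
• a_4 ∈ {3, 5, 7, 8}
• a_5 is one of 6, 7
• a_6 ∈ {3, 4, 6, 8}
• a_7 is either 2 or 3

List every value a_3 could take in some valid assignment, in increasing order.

The 7 variables draw from only 7 values {2, 3, 4, 5, 6, 7, 8}, so each is used; only a_7 can be 2, hence a_7 = 2.
The 6 still-open variables together cover exactly {3, 4, 5, 6, 7, 8} — 6 values for 6 variables — and 4 appears only in a_6's list, so a_6 = 4.
The 5 still-open variables together cover exactly {3, 5, 6, 7, 8} — 5 values for 5 variables — and 5 appears only in a_4's list, so a_4 = 5.
a_1 and a_5 between them cover only {6, 7} — a naked pair. Remove those values from a_2, a_3.
No further eliminations apply; a_3 can still be any of 3, 8.

3, 8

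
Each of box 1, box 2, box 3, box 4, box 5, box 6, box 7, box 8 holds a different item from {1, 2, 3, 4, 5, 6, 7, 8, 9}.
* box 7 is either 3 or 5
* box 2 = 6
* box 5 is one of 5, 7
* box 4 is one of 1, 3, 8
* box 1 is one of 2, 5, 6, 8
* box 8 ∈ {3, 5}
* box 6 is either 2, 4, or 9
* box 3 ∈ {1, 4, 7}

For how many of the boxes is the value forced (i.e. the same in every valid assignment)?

box 2 has just one choice, so box 2 = 6. Eliminate 6 elsewhere: box 1.
The 2 variables box 7 and box 8 are confined to {3, 5}, which locks those values in; drop them from box 1, box 4, box 5.
That leaves box 5 = 7. Eliminate 7 elsewhere: box 3.
Determined: box 2=6, box 5=7. The other boxes each still have more than one consistent value. That makes 2.

2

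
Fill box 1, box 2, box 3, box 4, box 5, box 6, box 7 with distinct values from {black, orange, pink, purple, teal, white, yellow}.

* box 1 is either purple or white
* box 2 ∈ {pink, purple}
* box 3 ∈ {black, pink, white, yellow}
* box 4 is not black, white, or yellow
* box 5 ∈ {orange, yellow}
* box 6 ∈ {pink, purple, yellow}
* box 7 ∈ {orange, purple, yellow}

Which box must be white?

box 1

The 7 variables draw from only 7 values {black, orange, pink, purple, teal, white, yellow}, so each is used; only box 3 can be black, hence box 3 = black.
Among the 6 still-open variables, teal fits only box 4 (and all 6 values in {orange, pink, purple, teal, white, yellow} must be used), so box 4 = teal.
The 5 still-open variables draw from only 5 values {orange, pink, purple, white, yellow}, so each is used; only box 1 can be white, hence box 1 = white.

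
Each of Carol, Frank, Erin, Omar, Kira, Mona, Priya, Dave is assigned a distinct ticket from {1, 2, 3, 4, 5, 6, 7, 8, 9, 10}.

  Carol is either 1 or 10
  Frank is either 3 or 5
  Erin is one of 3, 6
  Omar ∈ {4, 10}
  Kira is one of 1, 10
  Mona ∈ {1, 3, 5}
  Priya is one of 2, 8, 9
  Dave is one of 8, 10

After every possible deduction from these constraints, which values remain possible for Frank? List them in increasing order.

Carol and Kira share exactly the 2 values {1, 10}; by pigeonhole those values go to them, so strike 1, 10 from Omar, Mona, Dave.
Omar must be 4 (only option left).
Dave has just one choice, so Dave = 8. Eliminate 8 elsewhere: Priya.
The 2 variables Frank and Mona are confined to {3, 5}, which locks those values in; drop them from Erin.
Erin has just one choice, so Erin = 6.
No further eliminations apply; Frank can still be any of 3, 5.

3, 5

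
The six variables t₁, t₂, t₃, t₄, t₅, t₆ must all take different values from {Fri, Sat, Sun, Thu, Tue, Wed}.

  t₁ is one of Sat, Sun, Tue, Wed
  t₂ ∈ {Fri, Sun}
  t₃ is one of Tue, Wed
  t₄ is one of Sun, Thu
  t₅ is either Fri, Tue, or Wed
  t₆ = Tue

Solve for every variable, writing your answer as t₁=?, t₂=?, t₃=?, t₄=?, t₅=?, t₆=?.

t₁=Sat, t₂=Sun, t₃=Wed, t₄=Thu, t₅=Fri, t₆=Tue

t₆ must be Tue (only option left). Strike Tue from t₁, t₃, t₅.
t₃'s domain is down to {Wed}, so t₃ = Wed. Strike Wed from t₁, t₅.
t₅ must be Fri (only option left). Eliminate Fri elsewhere: t₂.
t₂'s domain is down to {Sun}, so t₂ = Sun. Strike Sun from t₁, t₄.
t₄'s domain is down to {Thu}, so t₄ = Thu.
t₁ must be Sat (only option left).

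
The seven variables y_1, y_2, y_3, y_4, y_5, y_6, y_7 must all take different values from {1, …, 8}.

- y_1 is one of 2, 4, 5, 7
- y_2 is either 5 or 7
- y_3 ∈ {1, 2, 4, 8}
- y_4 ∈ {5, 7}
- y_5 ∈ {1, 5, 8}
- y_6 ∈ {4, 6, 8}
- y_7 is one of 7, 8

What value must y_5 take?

1

The 7 variables draw from only 7 values {1, 2, 4, 5, 6, 7, 8}, so each is used; only y_6 can be 6, hence y_6 = 6.
y_2 and y_4 share exactly the 2 values {5, 7}; by pigeonhole those values go to them, so strike 5, 7 from y_1, y_5, y_7.
y_7's domain is down to {8}, so y_7 = 8. Strike 8 from y_3, y_5.
So y_5 = 1.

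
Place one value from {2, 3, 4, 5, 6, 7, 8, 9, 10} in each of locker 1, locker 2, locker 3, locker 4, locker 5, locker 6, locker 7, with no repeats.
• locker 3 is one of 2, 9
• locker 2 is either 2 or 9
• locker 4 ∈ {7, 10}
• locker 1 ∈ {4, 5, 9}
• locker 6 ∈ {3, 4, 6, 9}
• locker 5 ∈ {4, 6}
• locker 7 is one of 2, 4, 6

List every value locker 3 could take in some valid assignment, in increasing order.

locker 2 and locker 3 between them cover only {2, 9} — a naked pair. Remove those values from locker 1, locker 6, locker 7.
locker 5 and locker 7 between them cover only {4, 6} — a naked pair. Remove those values from locker 1, locker 6.
That leaves locker 1 = 5.
locker 6's domain is down to {3}, so locker 6 = 3.
No further eliminations apply; locker 3 can still be any of 2, 9.

2, 9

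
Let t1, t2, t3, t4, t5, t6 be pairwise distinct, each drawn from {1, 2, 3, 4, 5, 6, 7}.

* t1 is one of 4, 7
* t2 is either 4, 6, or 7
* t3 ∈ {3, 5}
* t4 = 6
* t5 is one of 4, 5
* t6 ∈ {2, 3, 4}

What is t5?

5

t4's domain is down to {6}, so t4 = 6. Strike 6 from t2.
Among the 5 still-open variables, 2 fits only t6 (and all 5 values in {2, 3, 4, 5, 7} must be used), so t6 = 2.
Among the 4 still-open variables, 3 fits only t3 (and all 4 values in {3, 4, 5, 7} must be used), so t3 = 3.
The 3 still-open variables together cover exactly {4, 5, 7} — 3 values for 3 variables — and 5 appears only in t5's list, so t5 = 5.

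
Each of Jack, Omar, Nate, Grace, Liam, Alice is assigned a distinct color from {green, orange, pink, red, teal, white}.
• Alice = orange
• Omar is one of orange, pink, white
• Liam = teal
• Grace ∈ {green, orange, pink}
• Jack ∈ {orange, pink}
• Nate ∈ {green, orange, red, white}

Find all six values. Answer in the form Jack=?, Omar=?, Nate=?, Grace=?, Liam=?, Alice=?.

Liam has just one choice, so Liam = teal.
Alice's domain is down to {orange}, so Alice = orange. Remove orange from Jack, Omar, Nate, Grace.
That leaves Jack = pink. Strike pink from Omar, Grace.
Omar must be white (only option left). So Nate can't be white.
Grace's domain is down to {green}, so Grace = green. Eliminate green elsewhere: Nate.
That leaves Nate = red.

Jack=pink, Omar=white, Nate=red, Grace=green, Liam=teal, Alice=orange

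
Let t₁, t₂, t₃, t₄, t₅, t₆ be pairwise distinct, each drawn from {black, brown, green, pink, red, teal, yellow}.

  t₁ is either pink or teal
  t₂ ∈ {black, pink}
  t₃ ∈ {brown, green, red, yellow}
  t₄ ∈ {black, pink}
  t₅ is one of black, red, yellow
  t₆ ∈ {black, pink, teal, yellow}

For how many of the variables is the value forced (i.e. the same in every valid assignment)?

3

t₂ and t₄ between them cover only {black, pink} — a naked pair. Remove those values from t₁, t₅, t₆.
That leaves t₁ = teal. Eliminate teal elsewhere: t₆.
t₆ has just one choice, so t₆ = yellow. Eliminate yellow elsewhere: t₃, t₅.
t₅ has just one choice, so t₅ = red. Eliminate red elsewhere: t₃.
Determined: t₁=teal, t₅=red, t₆=yellow. The other variables each still have more than one consistent value. That makes 3.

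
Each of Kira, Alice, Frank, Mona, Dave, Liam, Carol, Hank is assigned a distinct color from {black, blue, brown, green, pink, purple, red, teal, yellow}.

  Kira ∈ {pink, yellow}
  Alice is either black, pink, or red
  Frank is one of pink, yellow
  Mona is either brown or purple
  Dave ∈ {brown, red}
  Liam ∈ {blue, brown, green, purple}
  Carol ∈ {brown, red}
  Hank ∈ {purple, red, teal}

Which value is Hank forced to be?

The 2 variables Kira and Frank are confined to {pink, yellow}, which locks those values in; drop them from Alice.
The 2 variables Dave and Carol are confined to {brown, red}, which locks those values in; drop them from Alice, Mona, Liam, Hank.
Alice must be black (only option left).
Mona's domain is down to {purple}, so Mona = purple. Eliminate purple elsewhere: Liam, Hank.
So Hank = teal.

teal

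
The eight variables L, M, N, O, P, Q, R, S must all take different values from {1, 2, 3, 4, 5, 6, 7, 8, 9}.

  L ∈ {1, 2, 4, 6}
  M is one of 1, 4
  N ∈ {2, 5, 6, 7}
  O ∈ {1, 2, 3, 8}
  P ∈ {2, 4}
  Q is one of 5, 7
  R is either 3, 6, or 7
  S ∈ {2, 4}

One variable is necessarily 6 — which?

L

Among the 8 variables, 8 fits only O (and all 8 values in {1, 2, 3, 4, 5, 6, 7, 8} must be used), so O = 8.
The 7 still-open variables together cover exactly {1, 2, 3, 4, 5, 6, 7} — 7 values for 7 variables — and 3 appears only in R's list, so R = 3.
P and S between them cover only {2, 4} — a naked pair. Remove those values from L, M, N.
M has just one choice, so M = 1. Eliminate 1 elsewhere: L.
So 6 goes to L.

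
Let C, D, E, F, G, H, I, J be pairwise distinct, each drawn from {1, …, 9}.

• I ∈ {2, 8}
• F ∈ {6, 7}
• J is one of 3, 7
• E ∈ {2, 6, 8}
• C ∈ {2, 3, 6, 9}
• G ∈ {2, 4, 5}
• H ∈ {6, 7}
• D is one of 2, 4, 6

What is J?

The 8 variables together cover exactly {2, 3, 4, 5, 6, 7, 8, 9} — 8 values for 8 variables — and 5 appears only in G's list, so G = 5.
The 7 still-open variables together cover exactly {2, 3, 4, 6, 7, 8, 9} — 7 values for 7 variables — and 4 appears only in D's list, so D = 4.
Among the 6 still-open variables, 9 fits only C (and all 6 values in {2, 3, 6, 7, 8, 9} must be used), so C = 9.
The 5 still-open variables together cover exactly {2, 3, 6, 7, 8} — 5 values for 5 variables — and 3 appears only in J's list, so J = 3.

3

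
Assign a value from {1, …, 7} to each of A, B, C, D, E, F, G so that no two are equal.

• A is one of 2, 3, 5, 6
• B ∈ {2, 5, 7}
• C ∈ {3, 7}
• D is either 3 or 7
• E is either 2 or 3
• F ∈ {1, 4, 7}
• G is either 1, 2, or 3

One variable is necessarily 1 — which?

G

The 7 variables draw from only 7 values {1, 2, 3, 4, 5, 6, 7}, so each is used; only F can be 4, hence F = 4.
The 6 still-open variables together cover exactly {1, 2, 3, 5, 6, 7} — 6 values for 6 variables — and 1 appears only in G's list, so G = 1.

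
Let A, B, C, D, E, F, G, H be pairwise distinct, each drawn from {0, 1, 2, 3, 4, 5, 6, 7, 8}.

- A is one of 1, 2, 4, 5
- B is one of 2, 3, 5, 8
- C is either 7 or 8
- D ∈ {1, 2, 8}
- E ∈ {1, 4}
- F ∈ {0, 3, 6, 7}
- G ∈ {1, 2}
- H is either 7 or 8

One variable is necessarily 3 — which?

B

C and H between them cover only {7, 8} — a naked pair. Remove those values from B, D, F.
The 2 variables D and G are confined to {1, 2}, which locks those values in; drop them from A, B, E.
E's domain is down to {4}, so E = 4. Eliminate 4 elsewhere: A.
A's domain is down to {5}, so A = 5. Strike 5 from B.
So 3 goes to B.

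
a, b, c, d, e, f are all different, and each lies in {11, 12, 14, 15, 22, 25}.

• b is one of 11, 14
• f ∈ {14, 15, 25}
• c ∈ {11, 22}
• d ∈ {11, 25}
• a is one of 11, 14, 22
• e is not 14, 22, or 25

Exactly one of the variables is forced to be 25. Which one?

The 6 variables draw from only 6 values {11, 12, 14, 15, 22, 25}, so each is used; only e can be 12, hence e = 12.
The 5 still-open variables together cover exactly {11, 14, 15, 22, 25} — 5 values for 5 variables — and 15 appears only in f's list, so f = 15.
Among the 4 still-open variables, 25 fits only d (and all 4 values in {11, 14, 22, 25} must be used), so d = 25.

d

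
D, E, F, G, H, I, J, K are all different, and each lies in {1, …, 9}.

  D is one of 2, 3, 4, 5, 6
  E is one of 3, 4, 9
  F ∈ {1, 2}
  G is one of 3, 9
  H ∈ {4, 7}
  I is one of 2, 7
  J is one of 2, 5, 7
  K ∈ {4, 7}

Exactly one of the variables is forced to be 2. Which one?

I

Among the 8 variables, 1 fits only F (and all 8 values in {1, 2, 3, 4, 5, 6, 7, 9} must be used), so F = 1.
The 7 still-open variables together cover exactly {2, 3, 4, 5, 6, 7, 9} — 7 values for 7 variables — and 6 appears only in D's list, so D = 6.
The 6 still-open variables draw from only 6 values {2, 3, 4, 5, 7, 9}, so each is used; only J can be 5, hence J = 5.
The 5 still-open variables together cover exactly {2, 3, 4, 7, 9} — 5 values for 5 variables — and 2 appears only in I's list, so I = 2.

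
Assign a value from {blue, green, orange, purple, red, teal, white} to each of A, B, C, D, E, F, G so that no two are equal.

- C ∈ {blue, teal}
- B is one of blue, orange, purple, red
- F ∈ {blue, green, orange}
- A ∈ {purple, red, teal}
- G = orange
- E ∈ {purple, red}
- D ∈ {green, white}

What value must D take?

white

G's domain is down to {orange}, so G = orange. So B, F can't be orange.
The 6 still-open variables draw from only 6 values {blue, green, purple, red, teal, white}, so each is used; only D can be white, hence D = white.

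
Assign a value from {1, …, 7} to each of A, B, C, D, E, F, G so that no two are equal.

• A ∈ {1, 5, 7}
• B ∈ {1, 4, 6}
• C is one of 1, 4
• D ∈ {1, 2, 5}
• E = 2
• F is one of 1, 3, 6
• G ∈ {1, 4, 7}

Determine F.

3

E has just one choice, so E = 2. Eliminate 2 elsewhere: D.
The 6 still-open variables together cover exactly {1, 3, 4, 5, 6, 7} — 6 values for 6 variables — and 3 appears only in F's list, so F = 3.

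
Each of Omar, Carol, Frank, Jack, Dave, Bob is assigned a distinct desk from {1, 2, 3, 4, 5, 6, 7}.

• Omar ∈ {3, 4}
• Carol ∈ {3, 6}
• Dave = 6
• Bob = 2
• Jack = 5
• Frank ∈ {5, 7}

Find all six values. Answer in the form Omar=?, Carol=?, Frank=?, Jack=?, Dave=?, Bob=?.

Jack must be 5 (only option left). Remove 5 from Frank.
Dave's domain is down to {6}, so Dave = 6. Remove 6 from Carol.
Bob must be 2 (only option left).
Carol must be 3 (only option left). So Omar can't be 3.
Frank must be 7 (only option left).
Omar's domain is down to {4}, so Omar = 4.

Omar=4, Carol=3, Frank=7, Jack=5, Dave=6, Bob=2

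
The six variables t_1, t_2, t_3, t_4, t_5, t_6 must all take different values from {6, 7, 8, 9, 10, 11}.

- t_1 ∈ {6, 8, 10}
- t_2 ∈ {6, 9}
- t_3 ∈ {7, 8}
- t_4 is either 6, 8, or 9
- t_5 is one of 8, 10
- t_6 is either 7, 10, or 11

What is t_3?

7

Among the 6 variables, 11 fits only t_6 (and all 6 values in {6, 7, 8, 9, 10, 11} must be used), so t_6 = 11.
Among the 5 still-open variables, 7 fits only t_3 (and all 5 values in {6, 7, 8, 9, 10} must be used), so t_3 = 7.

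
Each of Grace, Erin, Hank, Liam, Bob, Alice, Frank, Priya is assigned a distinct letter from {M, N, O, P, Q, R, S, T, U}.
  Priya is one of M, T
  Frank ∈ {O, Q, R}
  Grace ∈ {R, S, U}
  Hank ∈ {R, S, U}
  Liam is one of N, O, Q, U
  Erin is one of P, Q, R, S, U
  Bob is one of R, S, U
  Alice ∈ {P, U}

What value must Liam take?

Grace, Hank, Bob between them cover only {R, S, U} — a naked triple. Remove those values from Erin, Liam, Alice, Frank.
Alice must be P (only option left). Eliminate P elsewhere: Erin.
That leaves Erin = Q. Eliminate Q elsewhere: Liam, Frank.
Frank must be O (only option left). Strike O from Liam.
So Liam = N.

N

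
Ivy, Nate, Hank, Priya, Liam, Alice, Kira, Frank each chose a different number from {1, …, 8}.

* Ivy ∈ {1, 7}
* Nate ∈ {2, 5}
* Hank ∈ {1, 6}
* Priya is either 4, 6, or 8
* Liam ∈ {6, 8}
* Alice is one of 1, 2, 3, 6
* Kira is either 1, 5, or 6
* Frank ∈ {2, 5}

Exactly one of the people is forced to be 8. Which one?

The 8 variables together cover exactly {1, 2, 3, 4, 5, 6, 7, 8} — 8 values for 8 variables — and 3 appears only in Alice's list, so Alice = 3.
Among the 7 still-open variables, 4 fits only Priya (and all 7 values in {1, 2, 4, 5, 6, 7, 8} must be used), so Priya = 4.
Among the 6 still-open variables, 7 fits only Ivy (and all 6 values in {1, 2, 5, 6, 7, 8} must be used), so Ivy = 7.
The 5 still-open variables draw from only 5 values {1, 2, 5, 6, 8}, so each is used; only Liam can be 8, hence Liam = 8.

Liam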